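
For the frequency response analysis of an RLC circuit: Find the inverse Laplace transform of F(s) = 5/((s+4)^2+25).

Standard pair: w/((s+a)^2+w^2) <-> e^(-at)*sin(wt)*u(t)
With a=4, w=5: f(t) = e^(-4t)*sin(5t)*u(t)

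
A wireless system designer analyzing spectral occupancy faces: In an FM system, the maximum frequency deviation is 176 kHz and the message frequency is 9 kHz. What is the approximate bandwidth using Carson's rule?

Carson's rule: BW = 2*(delta_f + f_m)
= 2*(176 + 9) kHz = 370 kHz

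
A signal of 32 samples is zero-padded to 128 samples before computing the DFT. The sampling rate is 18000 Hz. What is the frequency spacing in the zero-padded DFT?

Original DFT: N = 32, resolution = f_s/N = 18000/32 = 1125/2 Hz
Zero-padded DFT: N = 128, resolution = f_s/N = 18000/128 = 1125/8 Hz
Zero-padding interpolates the spectrum (finer frequency grid)
but does NOT improve the true spectral resolution (ability to resolve close frequencies).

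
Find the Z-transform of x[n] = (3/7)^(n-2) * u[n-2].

Time-shifting property: if X(z) = Z{x[n]}, then Z{x[n-d]} = z^(-d) * X(z)
X(z) = z/(z - 3/7) for x[n] = (3/7)^n * u[n]
Z{x[n-2]} = z^(-2) * z/(z - 3/7) = z^(-1)/(z - 3/7)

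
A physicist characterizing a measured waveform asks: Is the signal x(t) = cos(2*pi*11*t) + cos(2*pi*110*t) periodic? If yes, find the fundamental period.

f1 = 11 Hz, f2 = 110 Hz
Period T1 = 1/11, T2 = 1/110
Ratio T1/T2 = 110/11, which is rational.
The signal is periodic with fundamental period T = 1/GCD(11,110) = 1/11 s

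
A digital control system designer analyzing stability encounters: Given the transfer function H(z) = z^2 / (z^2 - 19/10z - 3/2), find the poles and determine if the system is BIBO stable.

Poles are roots of the denominator: z^2 - 19/10z - 3/2 = 0.
Quadratic formula: z = [-(-19/10) +/- sqrt((-19/10)^2 - 4*(-3/2))] / 2
Discriminant = 361/100 + 6 = 961/100; sqrt = 31/10.
z = (19/10 +/- 31/10) / 2 => z = 5/2 or z = -3/5.
|p1| = 5/2, |p2| = 3/5.
For BIBO stability, all poles must lie inside the unit circle (|p| < 1).
System is UNSTABLE since at least one |p| >= 1.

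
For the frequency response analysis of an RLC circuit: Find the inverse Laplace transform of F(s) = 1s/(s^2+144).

Standard pair: s/(s^2+w^2) <-> cos(wt)*u(t)
With k=1, w=12: f(t) = cos(12t)*u(t)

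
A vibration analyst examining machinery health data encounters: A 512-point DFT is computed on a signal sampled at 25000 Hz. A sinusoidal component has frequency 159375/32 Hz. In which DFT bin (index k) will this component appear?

DFT frequency resolution = f_s/N = 25000/512 = 3125/64 Hz
Bin index k = f_signal / resolution = 159375/32 / 3125/64 = 102
The signal frequency 159375/32 Hz falls in DFT bin k = 102.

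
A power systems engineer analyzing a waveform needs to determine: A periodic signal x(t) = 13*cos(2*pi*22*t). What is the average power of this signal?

Average power of A*cos(wt) is A^2/2.
P = 13^2 / 2 = 169/2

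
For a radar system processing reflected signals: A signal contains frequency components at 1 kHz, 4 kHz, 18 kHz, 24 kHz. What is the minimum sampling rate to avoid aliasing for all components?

The highest frequency component is f_max = 24 kHz.
Nyquist rate = 2 * f_max = 2 * 24 kHz = 48 kHz.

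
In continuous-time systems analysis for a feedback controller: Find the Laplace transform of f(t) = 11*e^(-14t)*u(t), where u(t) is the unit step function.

Standard Laplace transform pair:
e^(-at)*u(t) <-> 1/(s+a)
With a = 14: L{11*e^(-14t)*u(t)} = 11/(s+14), ROC: Re(s) > -14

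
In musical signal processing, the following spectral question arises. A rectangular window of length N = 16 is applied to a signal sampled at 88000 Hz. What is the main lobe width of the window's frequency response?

For a rectangular window of length N,
the main lobe width in frequency is 2*f_s/N.
= 2*88000/16 = 11000 Hz
This determines the minimum frequency separation for resolving two sinusoids.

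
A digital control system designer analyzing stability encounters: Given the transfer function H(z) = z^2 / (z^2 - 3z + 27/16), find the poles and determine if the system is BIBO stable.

Poles are roots of the denominator: z^2 - 3z + 27/16 = 0.
Quadratic formula: z = [-(-3) +/- sqrt((-3)^2 - 4*(27/16))] / 2
Discriminant = 9 - 27/4 = 9/4; sqrt = 3/2.
z = (3 +/- 3/2) / 2 => z = 9/4 or z = 3/4.
|p1| = 9/4, |p2| = 3/4.
For BIBO stability, all poles must lie inside the unit circle (|p| < 1).
System is UNSTABLE since at least one |p| >= 1.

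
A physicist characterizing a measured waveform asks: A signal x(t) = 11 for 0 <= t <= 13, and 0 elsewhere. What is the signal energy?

Energy = integral of |x(t)|^2 dt over the signal duration
= 11^2 * 13 = 121 * 13 = 1573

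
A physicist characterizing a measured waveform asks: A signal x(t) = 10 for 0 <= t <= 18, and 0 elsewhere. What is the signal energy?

Energy = integral of |x(t)|^2 dt over the signal duration
= 10^2 * 18 = 100 * 18 = 1800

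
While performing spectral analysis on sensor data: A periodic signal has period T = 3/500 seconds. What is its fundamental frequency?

The fundamental frequency is the reciprocal of the period.
f = 1/T = 1/(3/500) = 500/3 Hz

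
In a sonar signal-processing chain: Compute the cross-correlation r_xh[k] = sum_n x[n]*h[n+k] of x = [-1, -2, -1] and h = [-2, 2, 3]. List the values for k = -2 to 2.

Both sequences indexed from 0 and zero outside their support.
Lags with overlap: k = -2 to 2.
  r_xh[-2] = x[2]*h[0] = 2
  r_xh[-1] = x[1]*h[0] + x[2]*h[1] = 2
  r_xh[0] = x[0]*h[0] + x[1]*h[1] + x[2]*h[2] = -5
  r_xh[1] = x[0]*h[1] + x[1]*h[2] = -8
  r_xh[2] = x[0]*h[2] = -3
r_xh = [2, 2, -5, -8, -3] (for k = -2, ..., 2)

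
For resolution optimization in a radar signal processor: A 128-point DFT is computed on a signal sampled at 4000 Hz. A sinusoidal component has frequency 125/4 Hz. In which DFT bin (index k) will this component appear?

DFT frequency resolution = f_s/N = 4000/128 = 125/4 Hz
Bin index k = f_signal / resolution = 125/4 / 125/4 = 1
The signal frequency 125/4 Hz falls in DFT bin k = 1.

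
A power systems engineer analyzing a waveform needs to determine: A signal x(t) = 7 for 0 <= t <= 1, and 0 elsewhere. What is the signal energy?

Energy = integral of |x(t)|^2 dt over the signal duration
= 7^2 * 1 = 49 * 1 = 49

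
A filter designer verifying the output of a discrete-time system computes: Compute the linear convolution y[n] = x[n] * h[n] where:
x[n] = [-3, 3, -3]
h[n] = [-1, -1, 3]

y[n] = sum_k x[k]*h[n-k]. Output length = len(x) + len(h) - 1 = 3 + 3 - 1 = 5.
y[0] = -3*-1 = 3
y[1] = 3*-1 + -3*-1 = 0
y[2] = -3*-1 + 3*-1 + -3*3 = -9
y[3] = -3*-1 + 3*3 = 12
y[4] = -3*3 = -9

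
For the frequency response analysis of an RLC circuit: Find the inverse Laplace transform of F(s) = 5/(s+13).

Standard pair: k/(s+a) <-> k*e^(-at)*u(t)
With k=5, a=13: f(t) = 5*e^(-13t)*u(t)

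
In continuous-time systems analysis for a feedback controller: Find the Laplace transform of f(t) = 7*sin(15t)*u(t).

Standard pair: sin(wt)*u(t) <-> w/(s^2+w^2)
With w = 15: L{7*sin(15t)*u(t)} = 105/(s^2+225)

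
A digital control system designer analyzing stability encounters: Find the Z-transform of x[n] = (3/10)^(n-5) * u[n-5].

Time-shifting property: if X(z) = Z{x[n]}, then Z{x[n-d]} = z^(-d) * X(z)
X(z) = z/(z - 3/10) for x[n] = (3/10)^n * u[n]
Z{x[n-5]} = z^(-5) * z/(z - 3/10) = z^(-4)/(z - 3/10)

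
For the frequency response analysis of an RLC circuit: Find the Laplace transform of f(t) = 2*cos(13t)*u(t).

Standard pair: cos(wt)*u(t) <-> s/(s^2+w^2)
With w = 13: L{2*cos(13t)*u(t)} = 2s/(s^2+169)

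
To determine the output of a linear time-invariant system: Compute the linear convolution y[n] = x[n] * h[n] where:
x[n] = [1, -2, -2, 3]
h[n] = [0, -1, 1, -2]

y[n] = sum_k x[k]*h[n-k]. Output length = len(x) + len(h) - 1 = 4 + 4 - 1 = 7.
y[0] = 1*0 = 0
y[1] = -2*0 + 1*-1 = -1
y[2] = -2*0 + -2*-1 + 1*1 = 3
y[3] = 3*0 + -2*-1 + -2*1 + 1*-2 = -2
y[4] = 3*-1 + -2*1 + -2*-2 = -1
y[5] = 3*1 + -2*-2 = 7
y[6] = 3*-2 = -6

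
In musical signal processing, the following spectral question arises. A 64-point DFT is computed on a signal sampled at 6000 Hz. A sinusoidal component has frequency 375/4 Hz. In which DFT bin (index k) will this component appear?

DFT frequency resolution = f_s/N = 6000/64 = 375/4 Hz
Bin index k = f_signal / resolution = 375/4 / 375/4 = 1
The signal frequency 375/4 Hz falls in DFT bin k = 1.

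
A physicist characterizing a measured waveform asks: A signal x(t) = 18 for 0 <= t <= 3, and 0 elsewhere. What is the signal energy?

Energy = integral of |x(t)|^2 dt over the signal duration
= 18^2 * 3 = 324 * 3 = 972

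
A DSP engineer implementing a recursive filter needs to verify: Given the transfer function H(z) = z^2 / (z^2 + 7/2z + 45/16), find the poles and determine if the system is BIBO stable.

Poles are roots of the denominator: z^2 + 7/2z + 45/16 = 0.
Quadratic formula: z = [-(7/2) +/- sqrt((7/2)^2 - 4*(45/16))] / 2
Discriminant = 49/4 - 45/4 = 1; sqrt = 1.
z = (-7/2 +/- 1) / 2 => z = -5/4 or z = -9/4.
|p1| = 9/4, |p2| = 5/4.
For BIBO stability, all poles must lie inside the unit circle (|p| < 1).
System is UNSTABLE since at least one |p| >= 1.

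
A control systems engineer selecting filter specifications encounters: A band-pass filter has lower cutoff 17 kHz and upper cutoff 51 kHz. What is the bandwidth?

Bandwidth = f_high - f_low
= 51 kHz - 17 kHz = 34 kHz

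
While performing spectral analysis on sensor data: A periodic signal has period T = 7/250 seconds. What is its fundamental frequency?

The fundamental frequency is the reciprocal of the period.
f = 1/T = 1/(7/250) = 250/7 Hz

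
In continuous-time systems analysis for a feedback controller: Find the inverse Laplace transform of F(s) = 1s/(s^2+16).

Standard pair: s/(s^2+w^2) <-> cos(wt)*u(t)
With k=1, w=4: f(t) = cos(4t)*u(t)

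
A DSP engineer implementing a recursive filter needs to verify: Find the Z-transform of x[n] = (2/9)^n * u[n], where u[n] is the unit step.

The Z-transform of a^n * u[n] is z/(z-a) for |z| > |a|.
Here a = 2/9, so X(z) = z/(z - (2/9)) = 9z/(9z - 2)
ROC: |z| > 2/9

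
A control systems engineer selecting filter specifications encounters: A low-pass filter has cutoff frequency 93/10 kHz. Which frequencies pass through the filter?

A low-pass filter passes all frequencies below the cutoff frequency 93/10 kHz and attenuates higher frequencies.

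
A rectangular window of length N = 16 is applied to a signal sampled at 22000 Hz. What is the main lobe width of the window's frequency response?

For a rectangular window of length N,
the main lobe width in frequency is 2*f_s/N.
= 2*22000/16 = 2750 Hz
This determines the minimum frequency separation for resolving two sinusoids.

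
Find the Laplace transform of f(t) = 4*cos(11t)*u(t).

Standard pair: cos(wt)*u(t) <-> s/(s^2+w^2)
With w = 11: L{4*cos(11t)*u(t)} = 4s/(s^2+121)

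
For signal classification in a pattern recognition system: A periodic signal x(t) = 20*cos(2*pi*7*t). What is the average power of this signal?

Average power of A*cos(wt) is A^2/2.
P = 20^2 / 2 = 400/2 = 200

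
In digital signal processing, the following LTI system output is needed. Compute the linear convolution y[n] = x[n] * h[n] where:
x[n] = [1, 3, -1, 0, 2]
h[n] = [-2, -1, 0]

y[n] = sum_k x[k]*h[n-k]. Output length = len(x) + len(h) - 1 = 5 + 3 - 1 = 7.
y[0] = 1*-2 = -2
y[1] = 3*-2 + 1*-1 = -7
y[2] = -1*-2 + 3*-1 + 1*0 = -1
y[3] = 0*-2 + -1*-1 + 3*0 = 1
y[4] = 2*-2 + 0*-1 + -1*0 = -4
y[5] = 2*-1 + 0*0 = -2
y[6] = 2*0 = 0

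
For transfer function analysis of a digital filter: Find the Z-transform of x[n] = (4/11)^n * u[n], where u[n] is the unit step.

The Z-transform of a^n * u[n] is z/(z-a) for |z| > |a|.
Here a = 4/11, so X(z) = z/(z - (4/11)) = 11z/(11z - 4)
ROC: |z| > 4/11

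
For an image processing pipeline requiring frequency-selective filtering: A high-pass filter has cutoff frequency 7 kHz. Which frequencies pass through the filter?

A high-pass filter passes all frequencies above the cutoff frequency 7 kHz and attenuates lower frequencies.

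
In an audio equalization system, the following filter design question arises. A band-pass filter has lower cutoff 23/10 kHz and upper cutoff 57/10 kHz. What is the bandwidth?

Bandwidth = f_high - f_low
= 57/10 kHz - 23/10 kHz = 17/5 kHz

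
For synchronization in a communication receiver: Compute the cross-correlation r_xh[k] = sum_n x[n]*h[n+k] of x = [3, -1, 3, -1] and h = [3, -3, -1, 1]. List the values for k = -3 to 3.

Both sequences indexed from 0 and zero outside their support.
Lags with overlap: k = -3 to 3.
  r_xh[-3] = x[3]*h[0] = -3
  r_xh[-2] = x[2]*h[0] + x[3]*h[1] = 12
  r_xh[-1] = x[1]*h[0] + x[2]*h[1] + x[3]*h[2] = -11
  r_xh[0] = x[0]*h[0] + x[1]*h[1] + x[2]*h[2] + x[3]*h[3] = 8
  r_xh[1] = x[0]*h[1] + x[1]*h[2] + x[2]*h[3] = -5
  r_xh[2] = x[0]*h[2] + x[1]*h[3] = -4
  r_xh[3] = x[0]*h[3] = 3
r_xh = [-3, 12, -11, 8, -5, -4, 3] (for k = -3, ..., 3)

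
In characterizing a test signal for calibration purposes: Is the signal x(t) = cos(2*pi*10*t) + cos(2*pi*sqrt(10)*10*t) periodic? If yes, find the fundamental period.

f1 = 10 Hz, f2 = 10*sqrt(10) Hz
Ratio f2/f1 = sqrt(10), which is irrational.
Since the frequency ratio is irrational, no common period exists.
The signal is not periodic.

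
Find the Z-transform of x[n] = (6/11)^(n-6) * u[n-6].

Time-shifting property: if X(z) = Z{x[n]}, then Z{x[n-d]} = z^(-d) * X(z)
X(z) = z/(z - 6/11) for x[n] = (6/11)^n * u[n]
Z{x[n-6]} = z^(-6) * z/(z - 6/11) = z^(-5)/(z - 6/11)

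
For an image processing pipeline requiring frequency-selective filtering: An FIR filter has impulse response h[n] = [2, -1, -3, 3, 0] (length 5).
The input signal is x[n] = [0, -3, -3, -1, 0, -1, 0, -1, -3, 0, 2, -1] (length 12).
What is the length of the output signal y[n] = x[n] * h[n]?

For linear convolution, the output length is:
len(y) = len(x) + len(h) - 1 = 12 + 5 - 1 = 16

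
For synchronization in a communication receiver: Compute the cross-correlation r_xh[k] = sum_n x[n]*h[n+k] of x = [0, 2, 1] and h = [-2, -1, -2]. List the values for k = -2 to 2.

Both sequences indexed from 0 and zero outside their support.
Lags with overlap: k = -2 to 2.
  r_xh[-2] = x[2]*h[0] = -2
  r_xh[-1] = x[1]*h[0] + x[2]*h[1] = -5
  r_xh[0] = x[0]*h[0] + x[1]*h[1] + x[2]*h[2] = -4
  r_xh[1] = x[0]*h[1] + x[1]*h[2] = -4
  r_xh[2] = x[0]*h[2] = 0
r_xh = [-2, -5, -4, -4, 0] (for k = -2, ..., 2)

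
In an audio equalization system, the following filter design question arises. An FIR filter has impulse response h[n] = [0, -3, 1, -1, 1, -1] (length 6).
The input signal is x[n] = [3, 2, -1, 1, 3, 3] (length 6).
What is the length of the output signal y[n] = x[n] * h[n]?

For linear convolution, the output length is:
len(y) = len(x) + len(h) - 1 = 6 + 6 - 1 = 11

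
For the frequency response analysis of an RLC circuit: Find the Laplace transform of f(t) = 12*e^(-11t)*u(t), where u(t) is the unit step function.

Standard Laplace transform pair:
e^(-at)*u(t) <-> 1/(s+a)
With a = 11: L{12*e^(-11t)*u(t)} = 12/(s+11), ROC: Re(s) > -11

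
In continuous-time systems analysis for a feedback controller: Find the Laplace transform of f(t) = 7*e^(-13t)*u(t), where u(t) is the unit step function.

Standard Laplace transform pair:
e^(-at)*u(t) <-> 1/(s+a)
With a = 13: L{7*e^(-13t)*u(t)} = 7/(s+13), ROC: Re(s) > -13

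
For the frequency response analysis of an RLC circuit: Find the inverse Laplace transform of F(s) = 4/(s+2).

Standard pair: k/(s+a) <-> k*e^(-at)*u(t)
With k=4, a=2: f(t) = 4*e^(-2t)*u(t)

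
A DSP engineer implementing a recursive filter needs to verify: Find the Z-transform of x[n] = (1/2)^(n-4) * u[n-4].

Time-shifting property: if X(z) = Z{x[n]}, then Z{x[n-d]} = z^(-d) * X(z)
X(z) = z/(z - 1/2) for x[n] = (1/2)^n * u[n]
Z{x[n-4]} = z^(-4) * z/(z - 1/2) = z^(-3)/(z - 1/2)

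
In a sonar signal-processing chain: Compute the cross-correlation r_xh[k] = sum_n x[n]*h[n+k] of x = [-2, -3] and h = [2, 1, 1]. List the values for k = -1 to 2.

Both sequences indexed from 0 and zero outside their support.
Lags with overlap: k = -1 to 2.
  r_xh[-1] = x[1]*h[0] = -6
  r_xh[0] = x[0]*h[0] + x[1]*h[1] = -7
  r_xh[1] = x[0]*h[1] + x[1]*h[2] = -5
  r_xh[2] = x[0]*h[2] = -2
r_xh = [-6, -7, -5, -2] (for k = -1, ..., 2)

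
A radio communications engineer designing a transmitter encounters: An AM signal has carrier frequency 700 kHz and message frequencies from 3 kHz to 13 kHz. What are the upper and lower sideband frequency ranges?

Upper sideband (USB) = fc + [fm_low, fm_high] = 700 + [3, 13] = [703, 713] kHz
Lower sideband (LSB) = fc - [fm_high, fm_low] = 700 - [13, 3] = [687, 697] kHz
Total occupied spectrum: 687 kHz to 713 kHz (plus carrier at 700 kHz)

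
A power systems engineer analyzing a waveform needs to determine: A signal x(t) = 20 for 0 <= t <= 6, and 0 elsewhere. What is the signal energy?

Energy = integral of |x(t)|^2 dt over the signal duration
= 20^2 * 6 = 400 * 6 = 2400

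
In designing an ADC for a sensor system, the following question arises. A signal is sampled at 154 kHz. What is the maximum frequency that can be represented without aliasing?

The maximum frequency that can be represented without aliasing
is the Nyquist frequency: f_max = f_s / 2 = 154 kHz / 2 = 77 kHz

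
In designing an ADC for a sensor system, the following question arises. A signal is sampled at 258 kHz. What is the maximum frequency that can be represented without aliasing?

The maximum frequency that can be represented without aliasing
is the Nyquist frequency: f_max = f_s / 2 = 258 kHz / 2 = 129 kHz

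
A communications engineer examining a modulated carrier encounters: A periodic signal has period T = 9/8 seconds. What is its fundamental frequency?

The fundamental frequency is the reciprocal of the period.
f = 1/T = 1/(9/8) = 8/9 Hz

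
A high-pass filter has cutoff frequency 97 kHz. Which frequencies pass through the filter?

A high-pass filter passes all frequencies above the cutoff frequency 97 kHz and attenuates lower frequencies.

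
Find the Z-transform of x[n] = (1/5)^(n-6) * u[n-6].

Time-shifting property: if X(z) = Z{x[n]}, then Z{x[n-d]} = z^(-d) * X(z)
X(z) = z/(z - 1/5) for x[n] = (1/5)^n * u[n]
Z{x[n-6]} = z^(-6) * z/(z - 1/5) = z^(-5)/(z - 1/5)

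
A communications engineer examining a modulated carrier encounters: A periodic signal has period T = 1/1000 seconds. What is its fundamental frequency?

The fundamental frequency is the reciprocal of the period.
f = 1/T = 1/(1/1000) = 1000 Hz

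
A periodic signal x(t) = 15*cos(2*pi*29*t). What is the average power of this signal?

Average power of A*cos(wt) is A^2/2.
P = 15^2 / 2 = 225/2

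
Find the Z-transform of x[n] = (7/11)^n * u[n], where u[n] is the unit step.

The Z-transform of a^n * u[n] is z/(z-a) for |z| > |a|.
Here a = 7/11, so X(z) = z/(z - (7/11)) = 11z/(11z - 7)
ROC: |z| > 7/11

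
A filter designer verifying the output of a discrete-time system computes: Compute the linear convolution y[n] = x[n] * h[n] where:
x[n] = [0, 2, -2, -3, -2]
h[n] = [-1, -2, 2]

y[n] = sum_k x[k]*h[n-k]. Output length = len(x) + len(h) - 1 = 5 + 3 - 1 = 7.
y[0] = 0*-1 = 0
y[1] = 2*-1 + 0*-2 = -2
y[2] = -2*-1 + 2*-2 + 0*2 = -2
y[3] = -3*-1 + -2*-2 + 2*2 = 11
y[4] = -2*-1 + -3*-2 + -2*2 = 4
y[5] = -2*-2 + -3*2 = -2
y[6] = -2*2 = -4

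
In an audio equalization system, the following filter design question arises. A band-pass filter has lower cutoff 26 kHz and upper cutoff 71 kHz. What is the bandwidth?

Bandwidth = f_high - f_low
= 71 kHz - 26 kHz = 45 kHz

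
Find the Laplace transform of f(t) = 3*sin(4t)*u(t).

Standard pair: sin(wt)*u(t) <-> w/(s^2+w^2)
With w = 4: L{3*sin(4t)*u(t)} = 12/(s^2+16)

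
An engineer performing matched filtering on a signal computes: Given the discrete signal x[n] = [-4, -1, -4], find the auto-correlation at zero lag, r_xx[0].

The auto-correlation at zero lag r_xx[0] equals the signal energy.
r_xx[0] = sum of x[n]^2 = (-4)^2 + (-1)^2 + (-4)^2
= 16 + 1 + 16 = 33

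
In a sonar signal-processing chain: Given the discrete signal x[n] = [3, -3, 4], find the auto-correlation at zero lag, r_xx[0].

The auto-correlation at zero lag r_xx[0] equals the signal energy.
r_xx[0] = sum of x[n]^2 = 3^2 + (-3)^2 + 4^2
= 9 + 9 + 16 = 34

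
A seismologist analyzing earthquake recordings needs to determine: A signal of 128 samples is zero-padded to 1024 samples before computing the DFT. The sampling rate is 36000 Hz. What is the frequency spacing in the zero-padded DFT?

Original DFT: N = 128, resolution = f_s/N = 36000/128 = 1125/4 Hz
Zero-padded DFT: N = 1024, resolution = f_s/N = 36000/1024 = 1125/32 Hz
Zero-padding interpolates the spectrum (finer frequency grid)
but does NOT improve the true spectral resolution (ability to resolve close frequencies).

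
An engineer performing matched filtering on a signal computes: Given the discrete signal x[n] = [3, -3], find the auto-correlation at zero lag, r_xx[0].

The auto-correlation at zero lag r_xx[0] equals the signal energy.
r_xx[0] = sum of x[n]^2 = 3^2 + (-3)^2
= 9 + 9 = 18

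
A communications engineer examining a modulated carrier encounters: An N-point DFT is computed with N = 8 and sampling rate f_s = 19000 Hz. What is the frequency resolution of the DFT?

DFT frequency resolution = f_s / N
= 19000 / 8 = 2375 Hz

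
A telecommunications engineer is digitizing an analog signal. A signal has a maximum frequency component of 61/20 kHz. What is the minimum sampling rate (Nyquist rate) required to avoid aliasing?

By the Nyquist-Shannon sampling theorem,
the minimum sampling rate (Nyquist rate) must be at least 2 * f_max.
Nyquist rate = 2 * 61/20 kHz = 61/10 kHz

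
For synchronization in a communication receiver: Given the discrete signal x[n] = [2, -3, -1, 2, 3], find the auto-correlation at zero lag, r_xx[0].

The auto-correlation at zero lag r_xx[0] equals the signal energy.
r_xx[0] = sum of x[n]^2 = 2^2 + (-3)^2 + (-1)^2 + 2^2 + 3^2
= 4 + 9 + 1 + 4 + 9 = 27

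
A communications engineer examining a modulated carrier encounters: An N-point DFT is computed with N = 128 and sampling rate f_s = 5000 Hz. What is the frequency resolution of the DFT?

DFT frequency resolution = f_s / N
= 5000 / 128 = 625/16 Hz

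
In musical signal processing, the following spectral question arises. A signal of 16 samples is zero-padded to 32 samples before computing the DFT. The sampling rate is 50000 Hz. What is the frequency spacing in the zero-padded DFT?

Original DFT: N = 16, resolution = f_s/N = 50000/16 = 3125 Hz
Zero-padded DFT: N = 32, resolution = f_s/N = 50000/32 = 3125/2 Hz
Zero-padding interpolates the spectrum (finer frequency grid)
but does NOT improve the true spectral resolution (ability to resolve close frequencies).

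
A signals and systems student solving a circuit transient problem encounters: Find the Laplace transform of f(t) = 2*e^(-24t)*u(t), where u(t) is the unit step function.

Standard Laplace transform pair:
e^(-at)*u(t) <-> 1/(s+a)
With a = 24: L{2*e^(-24t)*u(t)} = 2/(s+24), ROC: Re(s) > -24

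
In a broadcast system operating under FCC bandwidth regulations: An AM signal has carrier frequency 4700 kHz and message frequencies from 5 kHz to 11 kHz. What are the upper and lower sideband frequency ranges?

Upper sideband (USB) = fc + [fm_low, fm_high] = 4700 + [5, 11] = [4705, 4711] kHz
Lower sideband (LSB) = fc - [fm_high, fm_low] = 4700 - [11, 5] = [4689, 4695] kHz
Total occupied spectrum: 4689 kHz to 4711 kHz (plus carrier at 4700 kHz)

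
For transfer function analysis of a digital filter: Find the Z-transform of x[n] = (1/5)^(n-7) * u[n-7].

Time-shifting property: if X(z) = Z{x[n]}, then Z{x[n-d]} = z^(-d) * X(z)
X(z) = z/(z - 1/5) for x[n] = (1/5)^n * u[n]
Z{x[n-7]} = z^(-7) * z/(z - 1/5) = z^(-6)/(z - 1/5)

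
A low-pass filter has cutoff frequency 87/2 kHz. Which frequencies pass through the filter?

A low-pass filter passes all frequencies below the cutoff frequency 87/2 kHz and attenuates higher frequencies.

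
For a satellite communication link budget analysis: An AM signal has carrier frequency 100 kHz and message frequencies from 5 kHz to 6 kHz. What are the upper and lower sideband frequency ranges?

Upper sideband (USB) = fc + [fm_low, fm_high] = 100 + [5, 6] = [105, 106] kHz
Lower sideband (LSB) = fc - [fm_high, fm_low] = 100 - [6, 5] = [94, 95] kHz
Total occupied spectrum: 94 kHz to 106 kHz (plus carrier at 100 kHz)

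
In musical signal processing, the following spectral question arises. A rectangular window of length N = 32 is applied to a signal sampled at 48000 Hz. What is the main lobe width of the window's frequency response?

For a rectangular window of length N,
the main lobe width in frequency is 2*f_s/N.
= 2*48000/32 = 3000 Hz
This determines the minimum frequency separation for resolving two sinusoids.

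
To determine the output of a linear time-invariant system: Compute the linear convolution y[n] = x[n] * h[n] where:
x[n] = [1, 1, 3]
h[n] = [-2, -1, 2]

y[n] = sum_k x[k]*h[n-k]. Output length = len(x) + len(h) - 1 = 3 + 3 - 1 = 5.
y[0] = 1*-2 = -2
y[1] = 1*-2 + 1*-1 = -3
y[2] = 3*-2 + 1*-1 + 1*2 = -5
y[3] = 3*-1 + 1*2 = -1
y[4] = 3*2 = 6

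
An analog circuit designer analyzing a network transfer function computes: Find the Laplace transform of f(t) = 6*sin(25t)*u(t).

Standard pair: sin(wt)*u(t) <-> w/(s^2+w^2)
With w = 25: L{6*sin(25t)*u(t)} = 150/(s^2+625)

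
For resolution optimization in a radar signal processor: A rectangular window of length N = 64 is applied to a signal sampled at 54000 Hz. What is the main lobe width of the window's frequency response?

For a rectangular window of length N,
the main lobe width in frequency is 2*f_s/N.
= 2*54000/64 = 3375/2 Hz
This determines the minimum frequency separation for resolving two sinusoids.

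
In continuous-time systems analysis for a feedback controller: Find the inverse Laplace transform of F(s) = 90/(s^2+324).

Standard pair: w/(s^2+w^2) <-> sin(wt)*u(t)
Recognize w^2 = 324, so w = 18; numerator 90 = 5*18.
f(t) = 5*sin(18t)*u(t)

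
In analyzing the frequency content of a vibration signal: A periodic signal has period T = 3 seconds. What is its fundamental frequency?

The fundamental frequency is the reciprocal of the period.
f = 1/T = 1/(3) = 1/3 Hz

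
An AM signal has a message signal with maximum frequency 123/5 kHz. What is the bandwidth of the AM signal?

In AM (double-sideband), the bandwidth is twice the message frequency.
BW = 2 * f_m = 2 * 123/5 kHz = 246/5 kHz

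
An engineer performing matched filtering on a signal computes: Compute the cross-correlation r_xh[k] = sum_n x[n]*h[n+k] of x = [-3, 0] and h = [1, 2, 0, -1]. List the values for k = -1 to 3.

Both sequences indexed from 0 and zero outside their support.
Lags with overlap: k = -1 to 3.
  r_xh[-1] = x[1]*h[0] = 0
  r_xh[0] = x[0]*h[0] + x[1]*h[1] = -3
  r_xh[1] = x[0]*h[1] + x[1]*h[2] = -6
  r_xh[2] = x[0]*h[2] + x[1]*h[3] = 0
  r_xh[3] = x[0]*h[3] = 3
r_xh = [0, -3, -6, 0, 3] (for k = -1, ..., 3)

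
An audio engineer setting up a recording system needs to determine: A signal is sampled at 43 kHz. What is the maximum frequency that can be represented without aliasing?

The maximum frequency that can be represented without aliasing
is the Nyquist frequency: f_max = f_s / 2 = 43 kHz / 2 = 43/2 kHz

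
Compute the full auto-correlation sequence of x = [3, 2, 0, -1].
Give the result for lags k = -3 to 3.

r_xx[k] = sum_m x[m]*x[m+k], indexed from 0, for k = -3 to 3:
  r_xx[-3] = x[3]*x[0] = -3
  r_xx[-2] = x[2]*x[0] + x[3]*x[1] = -2
  r_xx[-1] = x[1]*x[0] + x[2]*x[1] + x[3]*x[2] = 6
  r_xx[0] = x[0]*x[0] + x[1]*x[1] + x[2]*x[2] + x[3]*x[3] = 14
  r_xx[1] = x[0]*x[1] + x[1]*x[2] + x[2]*x[3] = 6
  r_xx[2] = x[0]*x[2] + x[1]*x[3] = -2
  r_xx[3] = x[0]*x[3] = -3
r_xx = [-3, -2, 6, 14, 6, -2, -3]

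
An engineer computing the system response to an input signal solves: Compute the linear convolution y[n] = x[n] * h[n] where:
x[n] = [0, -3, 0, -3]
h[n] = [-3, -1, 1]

y[n] = sum_k x[k]*h[n-k]. Output length = len(x) + len(h) - 1 = 4 + 3 - 1 = 6.
y[0] = 0*-3 = 0
y[1] = -3*-3 + 0*-1 = 9
y[2] = 0*-3 + -3*-1 + 0*1 = 3
y[3] = -3*-3 + 0*-1 + -3*1 = 6
y[4] = -3*-1 + 0*1 = 3
y[5] = -3*1 = -3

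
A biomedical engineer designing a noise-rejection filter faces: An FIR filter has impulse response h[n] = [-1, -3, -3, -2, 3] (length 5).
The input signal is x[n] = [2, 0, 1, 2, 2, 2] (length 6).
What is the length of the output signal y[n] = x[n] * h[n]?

For linear convolution, the output length is:
len(y) = len(x) + len(h) - 1 = 6 + 5 - 1 = 10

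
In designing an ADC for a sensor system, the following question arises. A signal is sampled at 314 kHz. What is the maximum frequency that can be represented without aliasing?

The maximum frequency that can be represented without aliasing
is the Nyquist frequency: f_max = f_s / 2 = 314 kHz / 2 = 157 kHz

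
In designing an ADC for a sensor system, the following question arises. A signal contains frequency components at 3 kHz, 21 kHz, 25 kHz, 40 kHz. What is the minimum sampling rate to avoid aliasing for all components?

The highest frequency component is f_max = 40 kHz.
Nyquist rate = 2 * f_max = 2 * 40 kHz = 80 kHz.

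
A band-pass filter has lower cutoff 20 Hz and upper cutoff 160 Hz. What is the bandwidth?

Bandwidth = f_high - f_low
= 160 Hz - 20 Hz = 140 Hz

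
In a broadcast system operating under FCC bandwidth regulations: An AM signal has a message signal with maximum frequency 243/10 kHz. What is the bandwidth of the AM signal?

In AM (double-sideband), the bandwidth is twice the message frequency.
BW = 2 * f_m = 2 * 243/10 kHz = 243/5 kHz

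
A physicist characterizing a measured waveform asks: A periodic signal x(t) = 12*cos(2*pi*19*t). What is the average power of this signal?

Average power of A*cos(wt) is A^2/2.
P = 12^2 / 2 = 144/2 = 72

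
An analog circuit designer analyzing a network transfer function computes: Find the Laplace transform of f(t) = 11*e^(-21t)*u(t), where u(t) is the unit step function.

Standard Laplace transform pair:
e^(-at)*u(t) <-> 1/(s+a)
With a = 21: L{11*e^(-21t)*u(t)} = 11/(s+21), ROC: Re(s) > -21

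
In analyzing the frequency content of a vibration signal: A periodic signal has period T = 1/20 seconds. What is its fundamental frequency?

The fundamental frequency is the reciprocal of the period.
f = 1/T = 1/(1/20) = 20 Hz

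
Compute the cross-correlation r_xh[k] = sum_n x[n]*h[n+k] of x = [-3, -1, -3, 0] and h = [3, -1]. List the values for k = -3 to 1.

Both sequences indexed from 0 and zero outside their support.
Lags with overlap: k = -3 to 1.
  r_xh[-3] = x[3]*h[0] = 0
  r_xh[-2] = x[2]*h[0] + x[3]*h[1] = -9
  r_xh[-1] = x[1]*h[0] + x[2]*h[1] = 0
  r_xh[0] = x[0]*h[0] + x[1]*h[1] = -8
  r_xh[1] = x[0]*h[1] = 3
r_xh = [0, -9, 0, -8, 3] (for k = -3, ..., 1)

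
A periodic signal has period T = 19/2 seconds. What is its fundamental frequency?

The fundamental frequency is the reciprocal of the period.
f = 1/T = 1/(19/2) = 2/19 Hz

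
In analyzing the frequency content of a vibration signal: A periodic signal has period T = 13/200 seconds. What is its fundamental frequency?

The fundamental frequency is the reciprocal of the period.
f = 1/T = 1/(13/200) = 200/13 Hz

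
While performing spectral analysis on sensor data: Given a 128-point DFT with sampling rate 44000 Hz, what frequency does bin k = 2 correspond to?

The frequency of DFT bin k is: f_k = k * f_s / N
f_2 = 2 * 44000 / 128 = 1375/2 Hz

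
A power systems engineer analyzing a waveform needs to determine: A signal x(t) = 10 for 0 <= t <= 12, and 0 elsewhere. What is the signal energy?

Energy = integral of |x(t)|^2 dt over the signal duration
= 10^2 * 12 = 100 * 12 = 1200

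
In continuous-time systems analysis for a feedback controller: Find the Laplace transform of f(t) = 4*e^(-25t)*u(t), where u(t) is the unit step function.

Standard Laplace transform pair:
e^(-at)*u(t) <-> 1/(s+a)
With a = 25: L{4*e^(-25t)*u(t)} = 4/(s+25), ROC: Re(s) > -25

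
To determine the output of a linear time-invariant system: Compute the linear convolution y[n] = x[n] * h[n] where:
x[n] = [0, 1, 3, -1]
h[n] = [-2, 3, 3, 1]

y[n] = sum_k x[k]*h[n-k]. Output length = len(x) + len(h) - 1 = 4 + 4 - 1 = 7.
y[0] = 0*-2 = 0
y[1] = 1*-2 + 0*3 = -2
y[2] = 3*-2 + 1*3 + 0*3 = -3
y[3] = -1*-2 + 3*3 + 1*3 + 0*1 = 14
y[4] = -1*3 + 3*3 + 1*1 = 7
y[5] = -1*3 + 3*1 = 0
y[6] = -1*1 = -1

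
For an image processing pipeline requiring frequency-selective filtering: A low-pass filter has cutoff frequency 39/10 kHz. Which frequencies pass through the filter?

A low-pass filter passes all frequencies below the cutoff frequency 39/10 kHz and attenuates higher frequencies.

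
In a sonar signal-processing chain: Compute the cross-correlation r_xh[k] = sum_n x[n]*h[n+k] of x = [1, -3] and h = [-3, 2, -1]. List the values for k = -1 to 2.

Both sequences indexed from 0 and zero outside their support.
Lags with overlap: k = -1 to 2.
  r_xh[-1] = x[1]*h[0] = 9
  r_xh[0] = x[0]*h[0] + x[1]*h[1] = -9
  r_xh[1] = x[0]*h[1] + x[1]*h[2] = 5
  r_xh[2] = x[0]*h[2] = -1
r_xh = [9, -9, 5, -1] (for k = -1, ..., 2)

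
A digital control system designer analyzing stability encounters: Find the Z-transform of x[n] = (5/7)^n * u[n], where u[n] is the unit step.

The Z-transform of a^n * u[n] is z/(z-a) for |z| > |a|.
Here a = 5/7, so X(z) = z/(z - (5/7)) = 7z/(7z - 5)
ROC: |z| > 5/7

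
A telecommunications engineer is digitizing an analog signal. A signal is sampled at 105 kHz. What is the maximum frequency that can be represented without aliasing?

The maximum frequency that can be represented without aliasing
is the Nyquist frequency: f_max = f_s / 2 = 105 kHz / 2 = 105/2 kHz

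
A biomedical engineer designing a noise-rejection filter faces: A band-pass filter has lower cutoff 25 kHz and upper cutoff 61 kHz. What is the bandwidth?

Bandwidth = f_high - f_low
= 61 kHz - 25 kHz = 36 kHz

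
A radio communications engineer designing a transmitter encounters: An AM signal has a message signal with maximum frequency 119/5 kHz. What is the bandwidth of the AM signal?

In AM (double-sideband), the bandwidth is twice the message frequency.
BW = 2 * f_m = 2 * 119/5 kHz = 238/5 kHz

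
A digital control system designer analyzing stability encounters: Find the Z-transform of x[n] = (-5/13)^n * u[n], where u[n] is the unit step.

The Z-transform of a^n * u[n] is z/(z-a) for |z| > |a|.
Here a = -5/13, so X(z) = z/(z - (-5/13)) = 13z/(13z + 5)
ROC: |z| > 5/13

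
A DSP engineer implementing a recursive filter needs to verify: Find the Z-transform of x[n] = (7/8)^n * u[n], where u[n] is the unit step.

The Z-transform of a^n * u[n] is z/(z-a) for |z| > |a|.
Here a = 7/8, so X(z) = z/(z - (7/8)) = 8z/(8z - 7)
ROC: |z| > 7/8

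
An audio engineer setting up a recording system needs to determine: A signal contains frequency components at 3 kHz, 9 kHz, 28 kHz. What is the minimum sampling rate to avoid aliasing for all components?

The highest frequency component is f_max = 28 kHz.
Nyquist rate = 2 * f_max = 2 * 28 kHz = 56 kHz.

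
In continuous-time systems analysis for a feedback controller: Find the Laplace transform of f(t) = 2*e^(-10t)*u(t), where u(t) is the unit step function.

Standard Laplace transform pair:
e^(-at)*u(t) <-> 1/(s+a)
With a = 10: L{2*e^(-10t)*u(t)} = 2/(s+10), ROC: Re(s) > -10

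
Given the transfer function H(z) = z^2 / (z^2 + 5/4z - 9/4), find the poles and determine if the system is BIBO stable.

Poles are roots of the denominator: z^2 + 5/4z - 9/4 = 0.
Quadratic formula: z = [-(5/4) +/- sqrt((5/4)^2 - 4*(-9/4))] / 2
Discriminant = 25/16 + 9 = 169/16; sqrt = 13/4.
z = (-5/4 +/- 13/4) / 2 => z = 1 or z = -9/4.
|p1| = 9/4, |p2| = 1.
For BIBO stability, all poles must lie inside the unit circle (|p| < 1).
System is UNSTABLE since at least one |p| >= 1.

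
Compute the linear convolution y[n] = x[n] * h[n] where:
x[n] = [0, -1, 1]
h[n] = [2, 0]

y[n] = sum_k x[k]*h[n-k]. Output length = len(x) + len(h) - 1 = 3 + 2 - 1 = 4.
y[0] = 0*2 = 0
y[1] = -1*2 + 0*0 = -2
y[2] = 1*2 + -1*0 = 2
y[3] = 1*0 = 0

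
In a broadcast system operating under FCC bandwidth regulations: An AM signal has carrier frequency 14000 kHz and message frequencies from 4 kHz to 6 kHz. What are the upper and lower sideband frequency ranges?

Upper sideband (USB) = fc + [fm_low, fm_high] = 14000 + [4, 6] = [14004, 14006] kHz
Lower sideband (LSB) = fc - [fm_high, fm_low] = 14000 - [6, 4] = [13994, 13996] kHz
Total occupied spectrum: 13994 kHz to 14006 kHz (plus carrier at 14000 kHz)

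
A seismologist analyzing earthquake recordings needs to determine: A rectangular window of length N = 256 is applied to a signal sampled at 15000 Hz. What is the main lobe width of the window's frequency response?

For a rectangular window of length N,
the main lobe width in frequency is 2*f_s/N.
= 2*15000/256 = 1875/16 Hz
This determines the minimum frequency separation for resolving two sinusoids.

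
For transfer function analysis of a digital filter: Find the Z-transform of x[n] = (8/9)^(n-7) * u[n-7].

Time-shifting property: if X(z) = Z{x[n]}, then Z{x[n-d]} = z^(-d) * X(z)
X(z) = z/(z - 8/9) for x[n] = (8/9)^n * u[n]
Z{x[n-7]} = z^(-7) * z/(z - 8/9) = z^(-6)/(z - 8/9)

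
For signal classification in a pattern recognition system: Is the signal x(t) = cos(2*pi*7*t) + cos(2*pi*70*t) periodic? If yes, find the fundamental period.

f1 = 7 Hz, f2 = 70 Hz
Period T1 = 1/7, T2 = 1/70
Ratio T1/T2 = 70/7, which is rational.
The signal is periodic with fundamental period T = 1/GCD(7,70) = 1/7 s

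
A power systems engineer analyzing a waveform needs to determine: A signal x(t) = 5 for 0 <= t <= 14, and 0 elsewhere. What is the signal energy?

Energy = integral of |x(t)|^2 dt over the signal duration
= 5^2 * 14 = 25 * 14 = 350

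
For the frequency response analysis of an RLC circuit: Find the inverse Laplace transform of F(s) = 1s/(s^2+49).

Standard pair: s/(s^2+w^2) <-> cos(wt)*u(t)
With k=1, w=7: f(t) = cos(7t)*u(t)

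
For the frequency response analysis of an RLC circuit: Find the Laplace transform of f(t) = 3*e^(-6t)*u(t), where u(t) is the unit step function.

Standard Laplace transform pair:
e^(-at)*u(t) <-> 1/(s+a)
With a = 6: L{3*e^(-6t)*u(t)} = 3/(s+6), ROC: Re(s) > -6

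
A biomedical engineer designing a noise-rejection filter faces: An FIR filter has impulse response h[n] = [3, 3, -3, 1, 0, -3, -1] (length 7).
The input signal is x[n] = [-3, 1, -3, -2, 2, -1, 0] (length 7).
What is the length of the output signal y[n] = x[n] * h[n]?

For linear convolution, the output length is:
len(y) = len(x) + len(h) - 1 = 7 + 7 - 1 = 13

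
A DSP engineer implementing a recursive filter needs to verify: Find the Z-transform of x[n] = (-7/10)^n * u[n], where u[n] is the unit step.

The Z-transform of a^n * u[n] is z/(z-a) for |z| > |a|.
Here a = -7/10, so X(z) = z/(z - (-7/10)) = 10z/(10z + 7)
ROC: |z| > 7/10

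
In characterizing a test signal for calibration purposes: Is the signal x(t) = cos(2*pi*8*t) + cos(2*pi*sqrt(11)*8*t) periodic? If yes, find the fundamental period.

f1 = 8 Hz, f2 = 8*sqrt(11) Hz
Ratio f2/f1 = sqrt(11), which is irrational.
Since the frequency ratio is irrational, no common period exists.
The signal is not periodic.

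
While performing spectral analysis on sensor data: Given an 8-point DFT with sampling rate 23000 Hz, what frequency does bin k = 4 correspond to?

The frequency of DFT bin k is: f_k = k * f_s / N
f_4 = 4 * 23000 / 8 = 11500 Hz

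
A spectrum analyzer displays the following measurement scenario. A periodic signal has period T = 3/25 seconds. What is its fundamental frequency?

The fundamental frequency is the reciprocal of the period.
f = 1/T = 1/(3/25) = 25/3 Hz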